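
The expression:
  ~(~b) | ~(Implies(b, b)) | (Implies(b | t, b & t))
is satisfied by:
  {b: True, t: False}
  {t: False, b: False}
  {t: True, b: True}


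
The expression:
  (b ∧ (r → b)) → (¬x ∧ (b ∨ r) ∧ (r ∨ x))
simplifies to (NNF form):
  (r ∧ ¬x) ∨ ¬b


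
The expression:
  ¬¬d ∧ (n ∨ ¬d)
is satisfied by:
  {d: True, n: True}


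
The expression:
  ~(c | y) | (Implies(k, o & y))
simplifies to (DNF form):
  ~k | (o & y) | (~c & ~y)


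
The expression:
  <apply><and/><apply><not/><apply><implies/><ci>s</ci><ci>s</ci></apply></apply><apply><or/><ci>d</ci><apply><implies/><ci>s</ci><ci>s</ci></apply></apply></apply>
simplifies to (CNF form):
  <false/>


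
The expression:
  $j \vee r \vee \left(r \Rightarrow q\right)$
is always true.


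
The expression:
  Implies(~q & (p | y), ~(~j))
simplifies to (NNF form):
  j | q | (~p & ~y)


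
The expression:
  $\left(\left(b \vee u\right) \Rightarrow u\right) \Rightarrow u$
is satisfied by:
  {b: True, u: True}
  {b: True, u: False}
  {u: True, b: False}


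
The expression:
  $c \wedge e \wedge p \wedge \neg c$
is never true.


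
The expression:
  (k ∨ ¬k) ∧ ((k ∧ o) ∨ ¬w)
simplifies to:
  (k ∧ o) ∨ ¬w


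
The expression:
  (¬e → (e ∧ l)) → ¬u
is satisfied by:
  {u: False, e: False}
  {e: True, u: False}
  {u: True, e: False}


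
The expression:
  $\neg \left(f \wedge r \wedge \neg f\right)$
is always true.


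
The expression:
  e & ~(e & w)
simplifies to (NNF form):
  e & ~w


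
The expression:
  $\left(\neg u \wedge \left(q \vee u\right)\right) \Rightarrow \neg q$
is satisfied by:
  {u: True, q: False}
  {q: False, u: False}
  {q: True, u: True}


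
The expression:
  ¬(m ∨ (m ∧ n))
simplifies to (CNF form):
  ¬m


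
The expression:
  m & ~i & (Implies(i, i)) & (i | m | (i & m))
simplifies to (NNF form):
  m & ~i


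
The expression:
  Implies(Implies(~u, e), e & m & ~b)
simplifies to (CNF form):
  (e | ~u) & (m | ~e) & (~b | ~e)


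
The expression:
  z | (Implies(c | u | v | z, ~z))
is always true.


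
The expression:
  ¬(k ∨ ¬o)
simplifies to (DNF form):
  o ∧ ¬k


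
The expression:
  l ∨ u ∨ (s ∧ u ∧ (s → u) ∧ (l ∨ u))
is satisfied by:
  {l: True, u: True}
  {l: True, u: False}
  {u: True, l: False}


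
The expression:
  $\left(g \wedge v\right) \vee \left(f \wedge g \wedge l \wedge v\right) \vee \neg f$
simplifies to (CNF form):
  $\left(g \vee \neg f\right) \wedge \left(v \vee \neg f\right)$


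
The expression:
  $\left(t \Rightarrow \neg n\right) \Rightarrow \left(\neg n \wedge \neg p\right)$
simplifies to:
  $\left(n \wedge t\right) \vee \left(\neg n \wedge \neg p\right)$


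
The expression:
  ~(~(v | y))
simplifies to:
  v | y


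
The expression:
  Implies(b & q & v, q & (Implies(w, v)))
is always true.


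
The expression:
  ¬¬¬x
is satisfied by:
  {x: False}


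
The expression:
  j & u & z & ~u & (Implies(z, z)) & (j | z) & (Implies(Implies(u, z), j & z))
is never true.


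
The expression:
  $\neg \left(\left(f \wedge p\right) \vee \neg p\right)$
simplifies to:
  $p \wedge \neg f$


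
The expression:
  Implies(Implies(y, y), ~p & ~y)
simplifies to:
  ~p & ~y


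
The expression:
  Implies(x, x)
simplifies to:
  True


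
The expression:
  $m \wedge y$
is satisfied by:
  {m: True, y: True}


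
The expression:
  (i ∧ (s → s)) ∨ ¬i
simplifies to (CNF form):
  True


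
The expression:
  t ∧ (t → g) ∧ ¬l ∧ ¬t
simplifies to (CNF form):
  False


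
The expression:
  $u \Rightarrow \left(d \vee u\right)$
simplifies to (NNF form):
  $\text{True}$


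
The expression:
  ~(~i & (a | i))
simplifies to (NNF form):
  i | ~a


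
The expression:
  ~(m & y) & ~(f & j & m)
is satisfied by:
  {j: False, f: False, m: False, y: False}
  {f: True, y: False, j: False, m: False}
  {j: True, y: False, f: False, m: False}
  {f: True, j: True, y: False, m: False}
  {y: True, j: False, f: False, m: False}
  {y: True, f: True, j: False, m: False}
  {y: True, j: True, f: False, m: False}
  {y: True, f: True, j: True, m: False}
  {m: True, y: False, j: False, f: False}
  {m: True, f: True, y: False, j: False}
  {m: True, j: True, y: False, f: False}


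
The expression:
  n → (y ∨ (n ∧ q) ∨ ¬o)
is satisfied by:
  {y: True, q: True, o: False, n: False}
  {y: True, o: False, q: False, n: False}
  {q: True, y: False, o: False, n: False}
  {y: False, o: False, q: False, n: False}
  {n: True, y: True, q: True, o: False}
  {n: True, y: True, o: False, q: False}
  {n: True, q: True, y: False, o: False}
  {n: True, y: False, o: False, q: False}
  {y: True, o: True, q: True, n: False}
  {y: True, o: True, n: False, q: False}
  {o: True, q: True, n: False, y: False}
  {o: True, n: False, q: False, y: False}
  {y: True, o: True, n: True, q: True}
  {y: True, o: True, n: True, q: False}
  {o: True, n: True, q: True, y: False}


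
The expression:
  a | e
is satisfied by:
  {a: True, e: True}
  {a: True, e: False}
  {e: True, a: False}


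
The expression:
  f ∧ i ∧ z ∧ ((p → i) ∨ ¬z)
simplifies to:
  f ∧ i ∧ z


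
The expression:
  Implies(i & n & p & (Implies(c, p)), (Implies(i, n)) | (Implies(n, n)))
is always true.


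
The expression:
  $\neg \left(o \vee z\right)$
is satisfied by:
  {o: False, z: False}


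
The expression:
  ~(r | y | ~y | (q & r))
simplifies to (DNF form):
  False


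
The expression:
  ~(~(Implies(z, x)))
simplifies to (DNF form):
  x | ~z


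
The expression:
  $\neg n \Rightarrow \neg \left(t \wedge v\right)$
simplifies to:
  $n \vee \neg t \vee \neg v$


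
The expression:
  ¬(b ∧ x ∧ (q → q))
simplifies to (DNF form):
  ¬b ∨ ¬x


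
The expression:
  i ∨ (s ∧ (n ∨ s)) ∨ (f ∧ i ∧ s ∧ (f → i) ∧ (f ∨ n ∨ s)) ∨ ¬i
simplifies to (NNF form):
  True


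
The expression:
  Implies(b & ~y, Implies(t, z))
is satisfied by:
  {y: True, z: True, t: False, b: False}
  {y: True, t: False, z: False, b: False}
  {z: True, y: False, t: False, b: False}
  {y: False, t: False, z: False, b: False}
  {b: True, y: True, z: True, t: False}
  {b: True, y: True, t: False, z: False}
  {b: True, z: True, y: False, t: False}
  {b: True, y: False, t: False, z: False}
  {y: True, t: True, z: True, b: False}
  {y: True, t: True, b: False, z: False}
  {t: True, z: True, b: False, y: False}
  {t: True, b: False, z: False, y: False}
  {y: True, t: True, b: True, z: True}
  {y: True, t: True, b: True, z: False}
  {t: True, b: True, z: True, y: False}


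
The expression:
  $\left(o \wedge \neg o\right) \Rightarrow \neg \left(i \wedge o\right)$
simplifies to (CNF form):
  $\text{True}$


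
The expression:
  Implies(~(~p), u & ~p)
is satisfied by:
  {p: False}


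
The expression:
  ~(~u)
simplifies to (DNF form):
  u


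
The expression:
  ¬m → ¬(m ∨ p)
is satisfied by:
  {m: True, p: False}
  {p: False, m: False}
  {p: True, m: True}


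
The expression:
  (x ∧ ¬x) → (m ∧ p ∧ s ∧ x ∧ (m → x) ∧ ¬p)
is always true.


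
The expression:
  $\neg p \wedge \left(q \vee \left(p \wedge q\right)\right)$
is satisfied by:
  {q: True, p: False}


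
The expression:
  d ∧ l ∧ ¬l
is never true.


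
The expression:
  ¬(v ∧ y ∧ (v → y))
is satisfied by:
  {v: False, y: False}
  {y: True, v: False}
  {v: True, y: False}


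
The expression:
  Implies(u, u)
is always true.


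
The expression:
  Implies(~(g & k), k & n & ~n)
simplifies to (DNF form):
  g & k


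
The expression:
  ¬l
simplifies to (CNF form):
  ¬l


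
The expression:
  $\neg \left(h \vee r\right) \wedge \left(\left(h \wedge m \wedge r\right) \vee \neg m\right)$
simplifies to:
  $\neg h \wedge \neg m \wedge \neg r$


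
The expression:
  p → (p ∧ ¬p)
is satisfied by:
  {p: False}


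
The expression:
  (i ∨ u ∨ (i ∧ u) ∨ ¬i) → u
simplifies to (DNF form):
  u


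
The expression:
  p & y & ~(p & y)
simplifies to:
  False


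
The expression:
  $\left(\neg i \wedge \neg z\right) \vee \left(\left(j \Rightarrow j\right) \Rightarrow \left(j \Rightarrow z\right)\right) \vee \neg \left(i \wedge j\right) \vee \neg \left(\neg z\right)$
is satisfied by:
  {z: True, i: False, j: False}
  {z: False, i: False, j: False}
  {j: True, z: True, i: False}
  {j: True, z: False, i: False}
  {i: True, z: True, j: False}
  {i: True, z: False, j: False}
  {i: True, j: True, z: True}


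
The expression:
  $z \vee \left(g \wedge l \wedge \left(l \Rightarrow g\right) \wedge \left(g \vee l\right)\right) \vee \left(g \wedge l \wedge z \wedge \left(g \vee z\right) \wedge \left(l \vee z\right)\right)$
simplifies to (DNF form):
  $z \vee \left(g \wedge l\right)$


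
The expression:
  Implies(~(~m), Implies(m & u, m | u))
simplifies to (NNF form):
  True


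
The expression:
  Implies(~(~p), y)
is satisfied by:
  {y: True, p: False}
  {p: False, y: False}
  {p: True, y: True}


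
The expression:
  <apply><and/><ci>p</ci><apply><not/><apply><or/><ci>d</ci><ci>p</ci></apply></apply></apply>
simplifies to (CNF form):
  <false/>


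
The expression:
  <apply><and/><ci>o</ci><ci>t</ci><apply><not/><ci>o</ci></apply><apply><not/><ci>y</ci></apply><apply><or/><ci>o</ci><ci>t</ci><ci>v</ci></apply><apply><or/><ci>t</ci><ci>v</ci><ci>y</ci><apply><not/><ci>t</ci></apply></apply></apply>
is never true.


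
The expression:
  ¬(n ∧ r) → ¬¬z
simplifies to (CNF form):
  (n ∨ z) ∧ (r ∨ z)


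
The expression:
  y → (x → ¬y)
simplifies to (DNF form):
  ¬x ∨ ¬y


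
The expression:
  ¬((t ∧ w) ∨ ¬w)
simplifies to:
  w ∧ ¬t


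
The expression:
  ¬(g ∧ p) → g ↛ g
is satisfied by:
  {p: True, g: True}


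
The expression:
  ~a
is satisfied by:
  {a: False}


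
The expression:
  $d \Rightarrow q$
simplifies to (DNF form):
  $q \vee \neg d$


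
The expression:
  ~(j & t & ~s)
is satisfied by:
  {s: True, t: False, j: False}
  {s: False, t: False, j: False}
  {j: True, s: True, t: False}
  {j: True, s: False, t: False}
  {t: True, s: True, j: False}
  {t: True, s: False, j: False}
  {t: True, j: True, s: True}


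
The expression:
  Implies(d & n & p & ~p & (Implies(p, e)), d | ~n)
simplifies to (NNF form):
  True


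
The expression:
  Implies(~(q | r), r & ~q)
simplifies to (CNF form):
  q | r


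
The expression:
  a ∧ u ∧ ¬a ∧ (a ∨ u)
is never true.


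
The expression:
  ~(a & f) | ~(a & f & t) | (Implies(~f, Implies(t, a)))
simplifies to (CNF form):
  True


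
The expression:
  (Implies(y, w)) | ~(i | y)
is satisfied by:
  {w: True, y: False}
  {y: False, w: False}
  {y: True, w: True}


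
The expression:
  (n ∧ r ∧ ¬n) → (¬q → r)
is always true.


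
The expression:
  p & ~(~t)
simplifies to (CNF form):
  p & t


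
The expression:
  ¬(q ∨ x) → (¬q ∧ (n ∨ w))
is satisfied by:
  {n: True, x: True, q: True, w: True}
  {n: True, x: True, q: True, w: False}
  {n: True, x: True, w: True, q: False}
  {n: True, x: True, w: False, q: False}
  {n: True, q: True, w: True, x: False}
  {n: True, q: True, w: False, x: False}
  {n: True, q: False, w: True, x: False}
  {n: True, q: False, w: False, x: False}
  {x: True, q: True, w: True, n: False}
  {x: True, q: True, w: False, n: False}
  {x: True, w: True, q: False, n: False}
  {x: True, w: False, q: False, n: False}
  {q: True, w: True, x: False, n: False}
  {q: True, x: False, w: False, n: False}
  {w: True, x: False, q: False, n: False}


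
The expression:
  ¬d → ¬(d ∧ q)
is always true.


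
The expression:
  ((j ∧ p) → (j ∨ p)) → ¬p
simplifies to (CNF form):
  ¬p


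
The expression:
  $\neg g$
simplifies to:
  $\neg g$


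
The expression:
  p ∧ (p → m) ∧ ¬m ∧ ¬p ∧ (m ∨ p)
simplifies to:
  False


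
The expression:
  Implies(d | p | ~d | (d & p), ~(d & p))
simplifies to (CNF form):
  ~d | ~p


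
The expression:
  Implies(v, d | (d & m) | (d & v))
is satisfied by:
  {d: True, v: False}
  {v: False, d: False}
  {v: True, d: True}


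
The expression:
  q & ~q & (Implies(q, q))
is never true.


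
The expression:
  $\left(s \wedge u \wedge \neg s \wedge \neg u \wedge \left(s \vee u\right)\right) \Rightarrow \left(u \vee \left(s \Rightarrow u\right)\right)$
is always true.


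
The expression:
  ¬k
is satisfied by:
  {k: False}


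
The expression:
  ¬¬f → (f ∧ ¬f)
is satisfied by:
  {f: False}


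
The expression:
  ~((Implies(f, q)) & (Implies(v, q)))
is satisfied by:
  {v: True, f: True, q: False}
  {v: True, q: False, f: False}
  {f: True, q: False, v: False}


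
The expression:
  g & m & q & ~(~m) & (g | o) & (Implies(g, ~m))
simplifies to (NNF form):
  False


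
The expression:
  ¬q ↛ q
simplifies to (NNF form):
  True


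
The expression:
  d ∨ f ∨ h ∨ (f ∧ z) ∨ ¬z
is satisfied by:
  {d: True, h: True, f: True, z: False}
  {d: True, h: True, f: False, z: False}
  {d: True, f: True, h: False, z: False}
  {d: True, f: False, h: False, z: False}
  {h: True, f: True, d: False, z: False}
  {h: True, d: False, f: False, z: False}
  {h: False, f: True, d: False, z: False}
  {h: False, d: False, f: False, z: False}
  {d: True, z: True, h: True, f: True}
  {d: True, z: True, h: True, f: False}
  {d: True, z: True, f: True, h: False}
  {d: True, z: True, f: False, h: False}
  {z: True, h: True, f: True, d: False}
  {z: True, h: True, f: False, d: False}
  {z: True, f: True, h: False, d: False}


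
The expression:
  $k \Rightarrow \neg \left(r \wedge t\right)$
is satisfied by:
  {k: False, t: False, r: False}
  {r: True, k: False, t: False}
  {t: True, k: False, r: False}
  {r: True, t: True, k: False}
  {k: True, r: False, t: False}
  {r: True, k: True, t: False}
  {t: True, k: True, r: False}


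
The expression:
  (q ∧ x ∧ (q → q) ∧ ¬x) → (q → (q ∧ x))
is always true.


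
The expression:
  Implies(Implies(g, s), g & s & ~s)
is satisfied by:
  {g: True, s: False}


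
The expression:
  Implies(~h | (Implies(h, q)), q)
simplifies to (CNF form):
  h | q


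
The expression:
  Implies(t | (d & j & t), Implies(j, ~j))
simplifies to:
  ~j | ~t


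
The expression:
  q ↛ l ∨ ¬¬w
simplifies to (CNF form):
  (q ∨ w) ∧ (w ∨ ¬l)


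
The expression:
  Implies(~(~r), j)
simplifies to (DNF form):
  j | ~r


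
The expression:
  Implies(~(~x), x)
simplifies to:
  True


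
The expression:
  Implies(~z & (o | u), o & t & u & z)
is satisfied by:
  {z: True, u: False, o: False}
  {z: True, o: True, u: False}
  {z: True, u: True, o: False}
  {z: True, o: True, u: True}
  {o: False, u: False, z: False}


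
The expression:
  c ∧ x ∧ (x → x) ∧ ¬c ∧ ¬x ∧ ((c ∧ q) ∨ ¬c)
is never true.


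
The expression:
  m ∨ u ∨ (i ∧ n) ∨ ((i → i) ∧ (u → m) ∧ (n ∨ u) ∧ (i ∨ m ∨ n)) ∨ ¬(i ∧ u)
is always true.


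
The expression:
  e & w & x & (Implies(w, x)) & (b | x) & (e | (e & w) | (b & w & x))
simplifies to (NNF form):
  e & w & x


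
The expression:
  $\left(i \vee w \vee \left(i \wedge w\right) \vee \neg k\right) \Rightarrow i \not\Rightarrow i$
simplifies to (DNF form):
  $k \wedge \neg i \wedge \neg w$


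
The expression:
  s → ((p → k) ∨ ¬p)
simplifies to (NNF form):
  k ∨ ¬p ∨ ¬s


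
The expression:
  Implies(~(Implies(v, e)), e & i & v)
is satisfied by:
  {e: True, v: False}
  {v: False, e: False}
  {v: True, e: True}


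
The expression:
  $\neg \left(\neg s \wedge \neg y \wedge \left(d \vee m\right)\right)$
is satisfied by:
  {y: True, s: True, d: False, m: False}
  {y: True, m: True, s: True, d: False}
  {y: True, s: True, d: True, m: False}
  {y: True, m: True, s: True, d: True}
  {y: True, d: False, s: False, m: False}
  {y: True, m: True, d: False, s: False}
  {y: True, d: True, s: False, m: False}
  {y: True, m: True, d: True, s: False}
  {s: True, m: False, d: False, y: False}
  {m: True, s: True, d: False, y: False}
  {s: True, d: True, m: False, y: False}
  {m: True, s: True, d: True, y: False}
  {m: False, d: False, s: False, y: False}


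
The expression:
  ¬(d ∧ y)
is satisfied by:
  {d: False, y: False}
  {y: True, d: False}
  {d: True, y: False}


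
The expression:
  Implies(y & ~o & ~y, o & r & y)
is always true.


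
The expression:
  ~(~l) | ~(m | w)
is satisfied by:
  {l: True, m: False, w: False}
  {l: True, w: True, m: False}
  {l: True, m: True, w: False}
  {l: True, w: True, m: True}
  {w: False, m: False, l: False}


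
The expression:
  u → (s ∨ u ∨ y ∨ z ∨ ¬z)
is always true.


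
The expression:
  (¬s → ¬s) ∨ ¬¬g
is always true.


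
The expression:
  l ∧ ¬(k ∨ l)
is never true.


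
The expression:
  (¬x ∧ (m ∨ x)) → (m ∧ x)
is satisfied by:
  {x: True, m: False}
  {m: False, x: False}
  {m: True, x: True}


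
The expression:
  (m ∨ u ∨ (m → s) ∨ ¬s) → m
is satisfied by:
  {m: True}


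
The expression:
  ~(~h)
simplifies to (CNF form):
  h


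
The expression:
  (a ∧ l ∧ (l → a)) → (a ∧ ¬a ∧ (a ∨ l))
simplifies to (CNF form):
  ¬a ∨ ¬l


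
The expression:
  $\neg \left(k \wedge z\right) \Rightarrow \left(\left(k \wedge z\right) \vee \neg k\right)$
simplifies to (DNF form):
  $z \vee \neg k$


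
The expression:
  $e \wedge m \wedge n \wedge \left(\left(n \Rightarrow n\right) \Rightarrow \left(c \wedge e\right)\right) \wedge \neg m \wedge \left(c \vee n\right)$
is never true.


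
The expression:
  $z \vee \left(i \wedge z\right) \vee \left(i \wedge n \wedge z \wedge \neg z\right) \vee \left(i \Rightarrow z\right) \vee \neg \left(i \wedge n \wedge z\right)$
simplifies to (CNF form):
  $\text{True}$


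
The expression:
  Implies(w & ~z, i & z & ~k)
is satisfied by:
  {z: True, w: False}
  {w: False, z: False}
  {w: True, z: True}


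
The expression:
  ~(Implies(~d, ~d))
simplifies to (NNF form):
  False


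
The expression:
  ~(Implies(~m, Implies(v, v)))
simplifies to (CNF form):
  False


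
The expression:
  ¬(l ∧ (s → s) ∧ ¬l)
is always true.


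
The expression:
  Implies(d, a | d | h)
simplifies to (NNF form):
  True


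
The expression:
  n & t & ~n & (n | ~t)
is never true.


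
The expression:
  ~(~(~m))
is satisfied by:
  {m: False}


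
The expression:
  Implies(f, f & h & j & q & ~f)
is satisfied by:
  {f: False}


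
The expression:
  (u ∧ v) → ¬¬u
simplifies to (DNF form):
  True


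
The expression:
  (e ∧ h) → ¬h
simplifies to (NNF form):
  ¬e ∨ ¬h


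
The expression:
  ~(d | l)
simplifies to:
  ~d & ~l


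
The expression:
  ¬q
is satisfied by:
  {q: False}


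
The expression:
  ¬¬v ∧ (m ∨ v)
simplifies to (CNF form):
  v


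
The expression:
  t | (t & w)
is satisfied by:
  {t: True}


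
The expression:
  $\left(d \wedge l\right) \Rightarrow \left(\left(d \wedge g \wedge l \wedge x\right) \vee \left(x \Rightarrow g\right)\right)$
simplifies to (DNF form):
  $g \vee \neg d \vee \neg l \vee \neg x$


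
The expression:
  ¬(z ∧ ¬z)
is always true.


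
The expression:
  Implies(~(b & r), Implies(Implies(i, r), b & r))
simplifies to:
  (b & r) | (i & ~r)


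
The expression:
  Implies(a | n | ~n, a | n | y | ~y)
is always true.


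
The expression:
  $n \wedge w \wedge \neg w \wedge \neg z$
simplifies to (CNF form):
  $\text{False}$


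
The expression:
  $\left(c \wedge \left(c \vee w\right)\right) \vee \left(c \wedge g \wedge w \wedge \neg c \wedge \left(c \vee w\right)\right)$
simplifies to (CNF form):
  $c$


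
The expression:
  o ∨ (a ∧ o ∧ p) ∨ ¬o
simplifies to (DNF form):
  True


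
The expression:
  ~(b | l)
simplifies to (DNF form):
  ~b & ~l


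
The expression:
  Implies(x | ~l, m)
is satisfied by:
  {m: True, l: True, x: False}
  {m: True, l: False, x: False}
  {x: True, m: True, l: True}
  {x: True, m: True, l: False}
  {l: True, x: False, m: False}


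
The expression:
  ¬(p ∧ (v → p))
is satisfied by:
  {p: False}


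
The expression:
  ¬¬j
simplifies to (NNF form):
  j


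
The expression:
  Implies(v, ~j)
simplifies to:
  ~j | ~v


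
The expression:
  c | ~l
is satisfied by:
  {c: True, l: False}
  {l: False, c: False}
  {l: True, c: True}


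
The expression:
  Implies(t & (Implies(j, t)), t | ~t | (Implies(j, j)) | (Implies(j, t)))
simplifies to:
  True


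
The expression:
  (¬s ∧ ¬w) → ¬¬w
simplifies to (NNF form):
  s ∨ w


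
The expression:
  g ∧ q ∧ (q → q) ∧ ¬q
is never true.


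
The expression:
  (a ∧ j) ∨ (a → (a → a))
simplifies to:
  True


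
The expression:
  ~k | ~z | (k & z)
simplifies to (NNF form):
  True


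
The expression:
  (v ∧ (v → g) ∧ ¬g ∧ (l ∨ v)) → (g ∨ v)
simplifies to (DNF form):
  True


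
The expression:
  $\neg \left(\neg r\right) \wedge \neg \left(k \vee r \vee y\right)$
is never true.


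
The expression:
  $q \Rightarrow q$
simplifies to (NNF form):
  $\text{True}$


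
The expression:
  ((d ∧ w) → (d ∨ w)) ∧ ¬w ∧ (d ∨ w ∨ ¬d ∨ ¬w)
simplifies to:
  ¬w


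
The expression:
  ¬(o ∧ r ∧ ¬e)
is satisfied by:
  {e: True, o: False, r: False}
  {o: False, r: False, e: False}
  {r: True, e: True, o: False}
  {r: True, o: False, e: False}
  {e: True, o: True, r: False}
  {o: True, e: False, r: False}
  {r: True, o: True, e: True}


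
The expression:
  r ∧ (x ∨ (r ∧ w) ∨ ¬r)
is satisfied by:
  {r: True, x: True, w: True}
  {r: True, x: True, w: False}
  {r: True, w: True, x: False}


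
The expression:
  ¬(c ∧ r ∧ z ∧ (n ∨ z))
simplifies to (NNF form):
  ¬c ∨ ¬r ∨ ¬z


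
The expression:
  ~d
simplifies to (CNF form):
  ~d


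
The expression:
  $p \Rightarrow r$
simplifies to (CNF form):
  $r \vee \neg p$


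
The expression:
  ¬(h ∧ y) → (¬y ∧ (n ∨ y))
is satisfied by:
  {h: True, n: True, y: False}
  {n: True, y: False, h: False}
  {y: True, h: True, n: True}
  {y: True, h: True, n: False}


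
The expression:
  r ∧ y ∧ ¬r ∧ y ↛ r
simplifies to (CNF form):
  False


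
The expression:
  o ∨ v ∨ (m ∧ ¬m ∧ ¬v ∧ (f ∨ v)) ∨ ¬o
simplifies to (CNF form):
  True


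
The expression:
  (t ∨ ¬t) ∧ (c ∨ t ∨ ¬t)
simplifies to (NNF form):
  True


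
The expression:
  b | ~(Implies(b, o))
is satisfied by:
  {b: True}


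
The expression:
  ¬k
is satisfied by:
  {k: False}


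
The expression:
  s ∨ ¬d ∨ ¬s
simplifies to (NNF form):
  True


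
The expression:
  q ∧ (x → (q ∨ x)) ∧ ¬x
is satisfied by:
  {q: True, x: False}


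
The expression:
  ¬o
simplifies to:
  ¬o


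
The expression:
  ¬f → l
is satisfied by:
  {l: True, f: True}
  {l: True, f: False}
  {f: True, l: False}


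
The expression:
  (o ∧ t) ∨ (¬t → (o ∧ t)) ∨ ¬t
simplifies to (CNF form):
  True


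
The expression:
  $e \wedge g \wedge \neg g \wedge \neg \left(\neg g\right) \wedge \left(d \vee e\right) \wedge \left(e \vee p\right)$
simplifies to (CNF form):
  $\text{False}$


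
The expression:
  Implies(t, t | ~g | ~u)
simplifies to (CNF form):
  True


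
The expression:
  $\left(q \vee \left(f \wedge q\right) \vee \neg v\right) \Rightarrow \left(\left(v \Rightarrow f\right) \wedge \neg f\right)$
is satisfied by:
  {v: False, f: False, q: False}
  {q: True, v: False, f: False}
  {v: True, q: False, f: False}
  {f: True, v: True, q: False}


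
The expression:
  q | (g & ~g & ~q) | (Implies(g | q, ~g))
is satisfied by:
  {q: True, g: False}
  {g: False, q: False}
  {g: True, q: True}


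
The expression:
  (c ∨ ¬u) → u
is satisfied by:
  {u: True}


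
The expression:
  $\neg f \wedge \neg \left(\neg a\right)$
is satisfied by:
  {a: True, f: False}


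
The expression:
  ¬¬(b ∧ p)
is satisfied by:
  {p: True, b: True}


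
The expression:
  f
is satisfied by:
  {f: True}


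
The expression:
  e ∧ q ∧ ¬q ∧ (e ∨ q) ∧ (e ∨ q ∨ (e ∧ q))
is never true.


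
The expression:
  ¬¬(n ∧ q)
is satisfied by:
  {q: True, n: True}


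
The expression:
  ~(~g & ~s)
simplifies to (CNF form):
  g | s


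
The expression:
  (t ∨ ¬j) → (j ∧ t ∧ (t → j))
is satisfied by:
  {j: True}


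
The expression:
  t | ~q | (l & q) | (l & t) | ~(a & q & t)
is always true.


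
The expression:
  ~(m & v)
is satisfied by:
  {m: False, v: False}
  {v: True, m: False}
  {m: True, v: False}


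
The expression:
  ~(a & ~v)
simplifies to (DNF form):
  v | ~a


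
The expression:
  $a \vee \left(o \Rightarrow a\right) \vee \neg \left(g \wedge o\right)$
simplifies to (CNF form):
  $a \vee \neg g \vee \neg o$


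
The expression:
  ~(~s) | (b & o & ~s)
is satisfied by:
  {o: True, s: True, b: True}
  {o: True, s: True, b: False}
  {s: True, b: True, o: False}
  {s: True, b: False, o: False}
  {o: True, b: True, s: False}


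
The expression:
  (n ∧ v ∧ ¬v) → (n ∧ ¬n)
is always true.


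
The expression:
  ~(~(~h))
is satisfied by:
  {h: False}


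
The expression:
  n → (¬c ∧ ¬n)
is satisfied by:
  {n: False}


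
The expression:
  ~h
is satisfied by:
  {h: False}


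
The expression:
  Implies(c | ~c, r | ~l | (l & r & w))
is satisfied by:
  {r: True, l: False}
  {l: False, r: False}
  {l: True, r: True}


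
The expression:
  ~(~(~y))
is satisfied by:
  {y: False}


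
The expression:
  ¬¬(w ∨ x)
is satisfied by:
  {x: True, w: True}
  {x: True, w: False}
  {w: True, x: False}


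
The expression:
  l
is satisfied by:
  {l: True}


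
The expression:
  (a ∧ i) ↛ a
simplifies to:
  False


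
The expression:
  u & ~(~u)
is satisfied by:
  {u: True}


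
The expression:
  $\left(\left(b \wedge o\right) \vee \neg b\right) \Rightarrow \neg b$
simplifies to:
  $\neg b \vee \neg o$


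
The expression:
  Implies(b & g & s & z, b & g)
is always true.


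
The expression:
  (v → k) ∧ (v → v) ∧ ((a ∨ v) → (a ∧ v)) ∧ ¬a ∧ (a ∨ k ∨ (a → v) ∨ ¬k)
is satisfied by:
  {v: False, a: False}


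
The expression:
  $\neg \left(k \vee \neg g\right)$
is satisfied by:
  {g: True, k: False}


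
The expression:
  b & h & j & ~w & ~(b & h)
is never true.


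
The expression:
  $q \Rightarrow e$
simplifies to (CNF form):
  $e \vee \neg q$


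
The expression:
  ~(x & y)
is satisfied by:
  {y: False, x: False}
  {x: True, y: False}
  {y: True, x: False}


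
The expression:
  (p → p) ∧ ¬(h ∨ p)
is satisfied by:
  {p: False, h: False}


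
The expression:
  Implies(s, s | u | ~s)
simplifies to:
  True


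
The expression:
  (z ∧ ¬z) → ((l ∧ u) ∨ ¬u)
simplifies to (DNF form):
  True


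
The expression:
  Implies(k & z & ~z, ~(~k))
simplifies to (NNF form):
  True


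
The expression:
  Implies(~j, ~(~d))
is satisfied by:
  {d: True, j: True}
  {d: True, j: False}
  {j: True, d: False}


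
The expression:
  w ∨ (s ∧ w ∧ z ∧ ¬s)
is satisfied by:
  {w: True}


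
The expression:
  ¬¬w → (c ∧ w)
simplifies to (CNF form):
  c ∨ ¬w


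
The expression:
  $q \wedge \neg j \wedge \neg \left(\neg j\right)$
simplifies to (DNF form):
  $\text{False}$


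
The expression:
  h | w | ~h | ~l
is always true.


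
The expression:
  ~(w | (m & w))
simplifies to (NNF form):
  ~w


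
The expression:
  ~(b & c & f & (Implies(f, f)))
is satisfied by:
  {c: False, b: False, f: False}
  {f: True, c: False, b: False}
  {b: True, c: False, f: False}
  {f: True, b: True, c: False}
  {c: True, f: False, b: False}
  {f: True, c: True, b: False}
  {b: True, c: True, f: False}


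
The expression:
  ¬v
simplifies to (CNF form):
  ¬v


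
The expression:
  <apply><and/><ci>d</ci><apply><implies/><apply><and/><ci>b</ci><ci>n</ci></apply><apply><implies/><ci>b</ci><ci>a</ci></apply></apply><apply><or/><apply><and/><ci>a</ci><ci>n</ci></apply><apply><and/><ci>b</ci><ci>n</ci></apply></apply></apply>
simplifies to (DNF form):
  <apply><and/><ci>a</ci><ci>d</ci><ci>n</ci></apply>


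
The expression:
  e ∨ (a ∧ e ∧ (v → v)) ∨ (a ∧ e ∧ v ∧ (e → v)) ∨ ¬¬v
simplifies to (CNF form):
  e ∨ v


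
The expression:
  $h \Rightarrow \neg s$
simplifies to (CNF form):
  $\neg h \vee \neg s$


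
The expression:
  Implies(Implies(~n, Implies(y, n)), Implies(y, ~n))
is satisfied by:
  {y: False, n: False}
  {n: True, y: False}
  {y: True, n: False}


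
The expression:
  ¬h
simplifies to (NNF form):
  ¬h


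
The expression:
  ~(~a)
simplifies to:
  a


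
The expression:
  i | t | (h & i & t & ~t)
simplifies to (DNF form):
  i | t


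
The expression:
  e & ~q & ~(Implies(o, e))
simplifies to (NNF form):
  False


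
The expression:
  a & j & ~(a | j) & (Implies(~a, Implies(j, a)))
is never true.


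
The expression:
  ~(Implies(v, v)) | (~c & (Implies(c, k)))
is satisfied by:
  {c: False}


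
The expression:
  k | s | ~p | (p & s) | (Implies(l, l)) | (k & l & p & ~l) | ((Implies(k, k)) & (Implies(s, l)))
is always true.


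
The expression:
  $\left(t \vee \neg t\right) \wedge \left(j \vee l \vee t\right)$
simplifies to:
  $j \vee l \vee t$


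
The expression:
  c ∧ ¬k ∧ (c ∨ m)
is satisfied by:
  {c: True, k: False}


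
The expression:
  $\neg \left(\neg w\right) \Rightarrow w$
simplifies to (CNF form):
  $\text{True}$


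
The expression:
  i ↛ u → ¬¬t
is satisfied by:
  {t: True, u: True, i: False}
  {t: True, u: False, i: False}
  {u: True, t: False, i: False}
  {t: False, u: False, i: False}
  {i: True, t: True, u: True}
  {i: True, t: True, u: False}
  {i: True, u: True, t: False}


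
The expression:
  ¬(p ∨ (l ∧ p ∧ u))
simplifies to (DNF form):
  ¬p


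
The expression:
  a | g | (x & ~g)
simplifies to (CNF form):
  a | g | x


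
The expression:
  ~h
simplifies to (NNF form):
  ~h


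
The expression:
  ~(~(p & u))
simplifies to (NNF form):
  p & u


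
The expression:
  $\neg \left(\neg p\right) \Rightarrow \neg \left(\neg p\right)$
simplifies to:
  $\text{True}$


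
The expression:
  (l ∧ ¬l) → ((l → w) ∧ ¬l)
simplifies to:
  True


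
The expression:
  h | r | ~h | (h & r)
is always true.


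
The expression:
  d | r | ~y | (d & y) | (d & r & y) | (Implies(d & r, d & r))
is always true.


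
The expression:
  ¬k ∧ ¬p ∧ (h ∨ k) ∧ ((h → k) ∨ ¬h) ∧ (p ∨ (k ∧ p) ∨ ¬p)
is never true.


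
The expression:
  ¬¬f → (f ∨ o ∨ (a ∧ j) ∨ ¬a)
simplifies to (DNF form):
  True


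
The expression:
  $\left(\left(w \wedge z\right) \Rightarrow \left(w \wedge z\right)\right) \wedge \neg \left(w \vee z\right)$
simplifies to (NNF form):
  $\neg w \wedge \neg z$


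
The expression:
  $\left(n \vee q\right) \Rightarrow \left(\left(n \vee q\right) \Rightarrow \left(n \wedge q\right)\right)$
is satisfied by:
  {n: False, q: False}
  {q: True, n: True}


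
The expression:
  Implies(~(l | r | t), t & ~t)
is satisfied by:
  {r: True, t: True, l: True}
  {r: True, t: True, l: False}
  {r: True, l: True, t: False}
  {r: True, l: False, t: False}
  {t: True, l: True, r: False}
  {t: True, l: False, r: False}
  {l: True, t: False, r: False}


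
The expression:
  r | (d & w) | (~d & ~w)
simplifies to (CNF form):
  (d | r | ~d) & (d | r | ~w) & (r | w | ~d) & (r | w | ~w)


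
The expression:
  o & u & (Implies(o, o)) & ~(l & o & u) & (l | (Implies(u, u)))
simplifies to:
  o & u & ~l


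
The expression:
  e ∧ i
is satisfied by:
  {i: True, e: True}


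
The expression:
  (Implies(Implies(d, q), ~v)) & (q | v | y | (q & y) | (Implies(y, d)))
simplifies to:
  ~v | (d & ~q)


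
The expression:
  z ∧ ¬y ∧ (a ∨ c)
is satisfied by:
  {z: True, a: True, c: True, y: False}
  {z: True, a: True, c: False, y: False}
  {z: True, c: True, a: False, y: False}


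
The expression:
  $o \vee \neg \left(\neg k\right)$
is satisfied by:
  {k: True, o: True}
  {k: True, o: False}
  {o: True, k: False}


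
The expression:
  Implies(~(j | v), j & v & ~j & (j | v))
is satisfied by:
  {v: True, j: True}
  {v: True, j: False}
  {j: True, v: False}


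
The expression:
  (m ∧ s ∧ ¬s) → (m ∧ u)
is always true.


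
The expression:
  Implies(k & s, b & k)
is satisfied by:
  {b: True, s: False, k: False}
  {s: False, k: False, b: False}
  {b: True, k: True, s: False}
  {k: True, s: False, b: False}
  {b: True, s: True, k: False}
  {s: True, b: False, k: False}
  {b: True, k: True, s: True}


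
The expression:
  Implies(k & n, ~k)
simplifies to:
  ~k | ~n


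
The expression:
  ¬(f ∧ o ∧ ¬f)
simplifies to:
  True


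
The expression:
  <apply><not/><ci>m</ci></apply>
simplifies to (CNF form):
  <apply><not/><ci>m</ci></apply>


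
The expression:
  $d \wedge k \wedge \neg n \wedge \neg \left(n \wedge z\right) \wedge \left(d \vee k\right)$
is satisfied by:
  {k: True, d: True, n: False}


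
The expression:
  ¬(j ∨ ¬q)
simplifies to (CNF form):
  q ∧ ¬j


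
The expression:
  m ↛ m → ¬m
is always true.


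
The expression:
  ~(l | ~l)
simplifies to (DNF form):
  False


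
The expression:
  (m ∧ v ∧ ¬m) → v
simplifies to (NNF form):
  True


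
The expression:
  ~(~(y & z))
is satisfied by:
  {z: True, y: True}


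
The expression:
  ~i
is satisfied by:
  {i: False}


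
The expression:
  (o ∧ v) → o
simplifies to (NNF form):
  True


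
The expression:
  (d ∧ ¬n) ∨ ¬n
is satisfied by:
  {n: False}


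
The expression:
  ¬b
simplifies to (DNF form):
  ¬b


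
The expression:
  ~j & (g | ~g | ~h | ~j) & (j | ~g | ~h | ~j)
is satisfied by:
  {j: False}


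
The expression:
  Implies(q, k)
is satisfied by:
  {k: True, q: False}
  {q: False, k: False}
  {q: True, k: True}


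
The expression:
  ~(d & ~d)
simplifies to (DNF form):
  True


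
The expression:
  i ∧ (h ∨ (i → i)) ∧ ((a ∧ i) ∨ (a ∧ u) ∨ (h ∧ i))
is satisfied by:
  {i: True, a: True, h: True}
  {i: True, a: True, h: False}
  {i: True, h: True, a: False}


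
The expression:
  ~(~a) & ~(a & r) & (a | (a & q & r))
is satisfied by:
  {a: True, r: False}


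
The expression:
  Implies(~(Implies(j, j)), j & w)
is always true.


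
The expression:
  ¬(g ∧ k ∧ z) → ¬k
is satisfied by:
  {g: True, z: True, k: False}
  {g: True, z: False, k: False}
  {z: True, g: False, k: False}
  {g: False, z: False, k: False}
  {g: True, k: True, z: True}


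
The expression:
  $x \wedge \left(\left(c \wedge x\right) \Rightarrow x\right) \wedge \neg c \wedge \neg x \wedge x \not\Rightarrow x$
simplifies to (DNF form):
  $\text{False}$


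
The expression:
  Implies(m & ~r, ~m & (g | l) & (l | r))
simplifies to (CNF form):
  r | ~m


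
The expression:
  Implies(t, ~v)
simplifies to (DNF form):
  ~t | ~v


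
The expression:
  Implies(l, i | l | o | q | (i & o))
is always true.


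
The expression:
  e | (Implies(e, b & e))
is always true.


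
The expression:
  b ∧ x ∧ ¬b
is never true.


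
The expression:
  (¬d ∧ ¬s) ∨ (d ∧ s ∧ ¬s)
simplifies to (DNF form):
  ¬d ∧ ¬s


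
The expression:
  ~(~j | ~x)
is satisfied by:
  {j: True, x: True}


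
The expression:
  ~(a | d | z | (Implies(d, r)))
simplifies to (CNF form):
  False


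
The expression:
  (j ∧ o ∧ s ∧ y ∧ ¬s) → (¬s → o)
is always true.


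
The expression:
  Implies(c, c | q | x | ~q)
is always true.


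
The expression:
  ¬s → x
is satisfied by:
  {x: True, s: True}
  {x: True, s: False}
  {s: True, x: False}


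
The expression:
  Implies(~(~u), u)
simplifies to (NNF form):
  True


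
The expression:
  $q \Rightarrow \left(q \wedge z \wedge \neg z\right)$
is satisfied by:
  {q: False}


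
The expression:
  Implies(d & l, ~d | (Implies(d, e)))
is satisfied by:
  {e: True, l: False, d: False}
  {l: False, d: False, e: False}
  {d: True, e: True, l: False}
  {d: True, l: False, e: False}
  {e: True, l: True, d: False}
  {l: True, e: False, d: False}
  {d: True, l: True, e: True}


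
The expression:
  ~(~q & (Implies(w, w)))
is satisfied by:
  {q: True}


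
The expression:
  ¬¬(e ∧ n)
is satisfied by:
  {e: True, n: True}


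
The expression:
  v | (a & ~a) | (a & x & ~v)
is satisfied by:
  {a: True, v: True, x: True}
  {a: True, v: True, x: False}
  {v: True, x: True, a: False}
  {v: True, x: False, a: False}
  {a: True, x: True, v: False}


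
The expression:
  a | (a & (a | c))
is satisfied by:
  {a: True}


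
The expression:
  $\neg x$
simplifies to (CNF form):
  $\neg x$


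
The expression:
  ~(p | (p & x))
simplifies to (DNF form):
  ~p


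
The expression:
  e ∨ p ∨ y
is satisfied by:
  {y: True, e: True, p: True}
  {y: True, e: True, p: False}
  {y: True, p: True, e: False}
  {y: True, p: False, e: False}
  {e: True, p: True, y: False}
  {e: True, p: False, y: False}
  {p: True, e: False, y: False}


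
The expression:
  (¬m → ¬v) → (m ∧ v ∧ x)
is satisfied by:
  {x: True, v: True, m: False}
  {v: True, m: False, x: False}
  {x: True, m: True, v: True}


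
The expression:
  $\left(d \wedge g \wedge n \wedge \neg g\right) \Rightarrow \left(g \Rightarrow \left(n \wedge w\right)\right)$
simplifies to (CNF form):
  $\text{True}$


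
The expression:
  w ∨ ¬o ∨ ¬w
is always true.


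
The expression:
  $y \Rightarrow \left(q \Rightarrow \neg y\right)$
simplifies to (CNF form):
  $\neg q \vee \neg y$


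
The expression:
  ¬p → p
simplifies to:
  p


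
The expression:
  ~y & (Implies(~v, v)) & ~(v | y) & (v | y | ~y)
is never true.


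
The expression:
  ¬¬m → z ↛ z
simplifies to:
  ¬m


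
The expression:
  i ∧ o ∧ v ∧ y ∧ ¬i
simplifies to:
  False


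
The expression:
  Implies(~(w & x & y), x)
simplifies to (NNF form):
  x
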